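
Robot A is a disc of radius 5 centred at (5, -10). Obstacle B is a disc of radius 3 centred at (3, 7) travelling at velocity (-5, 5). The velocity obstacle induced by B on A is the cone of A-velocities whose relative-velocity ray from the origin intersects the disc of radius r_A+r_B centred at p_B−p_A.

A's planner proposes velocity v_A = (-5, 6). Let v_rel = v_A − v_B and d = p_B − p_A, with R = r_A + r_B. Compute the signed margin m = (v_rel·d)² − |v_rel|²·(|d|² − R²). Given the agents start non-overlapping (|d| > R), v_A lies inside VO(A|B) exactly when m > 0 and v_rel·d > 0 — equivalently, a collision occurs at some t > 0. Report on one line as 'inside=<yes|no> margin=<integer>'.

d = (-2, 17),  |d|² = 293;  R = 5+3 = 8,  c = 293−8² = 229
v_rel = (0, 1),  |v_rel|² = 1;  v_rel·d = (0)·(-2) + (1)·(17) = 17
1·t² − 34·t + 229 = 0  ⇒  m = 17² − 1·229 = 60
m = 60 > 0,  v_rel·d = 17 > 0  ⇒  inside

inside=yes margin=60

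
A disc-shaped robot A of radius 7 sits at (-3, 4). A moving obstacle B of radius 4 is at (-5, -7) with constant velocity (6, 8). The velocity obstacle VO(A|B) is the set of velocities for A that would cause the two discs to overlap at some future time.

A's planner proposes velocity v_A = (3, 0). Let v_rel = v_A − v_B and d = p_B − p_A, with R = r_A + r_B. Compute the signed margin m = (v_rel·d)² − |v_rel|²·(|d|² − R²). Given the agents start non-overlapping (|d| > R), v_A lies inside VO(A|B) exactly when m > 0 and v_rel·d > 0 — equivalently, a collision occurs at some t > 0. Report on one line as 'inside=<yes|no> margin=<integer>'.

d = (-2, -11),  |d|² = 125;  R = 7+4 = 11,  c = 125−11² = 4
v_rel = (-3, -8),  |v_rel|² = 73;  v_rel·d = (-3)·(-2) + (-8)·(-11) = 94
73·t² − 188·t + 4 = 0  ⇒  m = 94² − 73·4 = 8544
m = 8544 > 0,  v_rel·d = 94 > 0  ⇒  inside

inside=yes margin=8544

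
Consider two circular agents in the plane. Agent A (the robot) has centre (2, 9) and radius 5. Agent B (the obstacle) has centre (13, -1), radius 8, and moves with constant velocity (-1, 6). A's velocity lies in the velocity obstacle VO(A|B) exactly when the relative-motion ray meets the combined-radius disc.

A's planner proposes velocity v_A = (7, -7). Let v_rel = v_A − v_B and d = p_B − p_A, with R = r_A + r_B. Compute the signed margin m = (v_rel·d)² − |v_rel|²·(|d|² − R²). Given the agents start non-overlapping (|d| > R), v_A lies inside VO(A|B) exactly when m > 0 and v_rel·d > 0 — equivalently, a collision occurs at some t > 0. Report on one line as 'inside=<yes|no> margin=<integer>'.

d = (11, -10),  |d|² = 221;  R = 5+8 = 13,  c = 221−13² = 52
v_rel = (8, -13),  |v_rel|² = 233;  v_rel·d = (8)·(11) + (-13)·(-10) = 218
233·t² − 436·t + 52 = 0  ⇒  m = 218² − 233·52 = 35408
m = 35408 > 0,  v_rel·d = 218 > 0  ⇒  inside

inside=yes margin=35408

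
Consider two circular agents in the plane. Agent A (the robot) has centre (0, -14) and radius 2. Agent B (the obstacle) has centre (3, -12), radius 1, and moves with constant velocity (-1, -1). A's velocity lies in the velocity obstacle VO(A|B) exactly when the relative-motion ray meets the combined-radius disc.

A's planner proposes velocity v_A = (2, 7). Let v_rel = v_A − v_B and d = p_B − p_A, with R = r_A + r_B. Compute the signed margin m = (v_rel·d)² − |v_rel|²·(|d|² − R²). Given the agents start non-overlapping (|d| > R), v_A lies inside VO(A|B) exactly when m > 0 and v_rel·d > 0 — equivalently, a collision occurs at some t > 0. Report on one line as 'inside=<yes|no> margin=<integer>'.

d = (3, 2),  |d|² = 13;  R = 2+1 = 3,  c = 13−3² = 4
v_rel = (3, 8),  |v_rel|² = 73;  v_rel·d = (3)·(3) + (8)·(2) = 25
73·t² − 50·t + 4 = 0  ⇒  m = 25² − 73·4 = 333
m = 333 > 0,  v_rel·d = 25 > 0  ⇒  inside

inside=yes margin=333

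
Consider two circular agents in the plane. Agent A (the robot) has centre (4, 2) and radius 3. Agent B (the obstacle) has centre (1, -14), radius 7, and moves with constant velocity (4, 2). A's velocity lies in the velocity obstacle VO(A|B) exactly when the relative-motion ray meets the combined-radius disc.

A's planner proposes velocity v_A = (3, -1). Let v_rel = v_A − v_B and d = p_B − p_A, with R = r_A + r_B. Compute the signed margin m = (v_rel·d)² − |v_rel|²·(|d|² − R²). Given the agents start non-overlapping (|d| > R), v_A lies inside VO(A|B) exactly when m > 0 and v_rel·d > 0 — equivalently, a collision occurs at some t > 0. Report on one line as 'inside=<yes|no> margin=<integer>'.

d = (-3, -16),  |d|² = 265;  R = 3+7 = 10,  c = 265−10² = 165
v_rel = (-1, -3),  |v_rel|² = 10;  v_rel·d = (-1)·(-3) + (-3)·(-16) = 51
10·t² − 102·t + 165 = 0  ⇒  m = 51² − 10·165 = 951
m = 951 > 0,  v_rel·d = 51 > 0  ⇒  inside

inside=yes margin=951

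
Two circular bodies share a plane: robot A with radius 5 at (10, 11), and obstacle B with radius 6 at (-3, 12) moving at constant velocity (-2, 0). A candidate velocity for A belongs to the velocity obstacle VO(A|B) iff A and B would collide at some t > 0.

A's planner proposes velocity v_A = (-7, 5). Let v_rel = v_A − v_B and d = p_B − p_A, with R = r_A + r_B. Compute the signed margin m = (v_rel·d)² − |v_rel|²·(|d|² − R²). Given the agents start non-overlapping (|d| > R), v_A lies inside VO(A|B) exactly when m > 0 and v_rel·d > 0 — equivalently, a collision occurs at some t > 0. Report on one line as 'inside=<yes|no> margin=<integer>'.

d = (-13, 1),  |d|² = 170;  R = 5+6 = 11,  c = 170−11² = 49
v_rel = (-5, 5),  |v_rel|² = 50;  v_rel·d = (-5)·(-13) + (5)·(1) = 70
50·t² − 140·t + 49 = 0  ⇒  m = 70² − 50·49 = 2450
m = 2450 > 0,  v_rel·d = 70 > 0  ⇒  inside

inside=yes margin=2450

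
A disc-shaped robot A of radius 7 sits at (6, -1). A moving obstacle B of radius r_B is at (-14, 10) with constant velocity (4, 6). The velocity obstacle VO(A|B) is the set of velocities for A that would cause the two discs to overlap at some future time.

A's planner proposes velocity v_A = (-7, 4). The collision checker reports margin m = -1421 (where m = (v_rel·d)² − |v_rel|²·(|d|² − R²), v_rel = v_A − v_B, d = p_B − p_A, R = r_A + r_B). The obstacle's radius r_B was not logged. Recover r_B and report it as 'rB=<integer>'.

m = -1421
d = (-20, 11);  v_rel = (-11, -2),  |v_rel|² = 125
v_rel×d = (-11)·(11) − (-2)·(-20) = -161
since m = R²·125 − (-161)²:  R² = (25921 + -1421) / 125 = 196
R = √196 = 14  ⇒  r_B = 14 − 7 = 7

rB=7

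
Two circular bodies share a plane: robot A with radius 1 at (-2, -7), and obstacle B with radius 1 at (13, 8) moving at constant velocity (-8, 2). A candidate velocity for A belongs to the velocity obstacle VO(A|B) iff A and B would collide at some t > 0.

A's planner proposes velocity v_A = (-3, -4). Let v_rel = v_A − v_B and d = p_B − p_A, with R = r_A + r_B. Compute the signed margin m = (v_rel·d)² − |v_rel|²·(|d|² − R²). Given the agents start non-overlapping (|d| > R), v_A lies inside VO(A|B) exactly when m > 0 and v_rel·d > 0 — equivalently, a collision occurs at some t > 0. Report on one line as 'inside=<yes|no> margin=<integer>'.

d = (15, 15),  |d|² = 450;  R = 1+1 = 2,  c = 450−2² = 446
v_rel = (5, -6),  |v_rel|² = 61;  v_rel·d = (5)·(15) + (-6)·(15) = -15
61·t² + 30·t + 446 = 0  ⇒  m = (-15)² − 61·446 = -26981
m = -26981 < 0,  v_rel·d = -15 < 0  ⇒  outside

inside=no margin=-26981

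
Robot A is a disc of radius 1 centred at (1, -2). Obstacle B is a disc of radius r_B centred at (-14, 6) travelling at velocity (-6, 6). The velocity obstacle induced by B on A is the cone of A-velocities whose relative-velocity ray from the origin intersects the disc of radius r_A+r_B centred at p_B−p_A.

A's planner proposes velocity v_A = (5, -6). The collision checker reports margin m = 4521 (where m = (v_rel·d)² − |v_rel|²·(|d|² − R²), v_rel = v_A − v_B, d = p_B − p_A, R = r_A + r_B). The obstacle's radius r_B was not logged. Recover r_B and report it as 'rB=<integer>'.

m = 4521
d = (-15, 8);  v_rel = (11, -12),  |v_rel|² = 265
v_rel×d = (11)·(8) − (-12)·(-15) = -92
since m = R²·265 − (-92)²:  R² = (8464 + 4521) / 265 = 49
R = √49 = 7  ⇒  r_B = 7 − 1 = 6

rB=6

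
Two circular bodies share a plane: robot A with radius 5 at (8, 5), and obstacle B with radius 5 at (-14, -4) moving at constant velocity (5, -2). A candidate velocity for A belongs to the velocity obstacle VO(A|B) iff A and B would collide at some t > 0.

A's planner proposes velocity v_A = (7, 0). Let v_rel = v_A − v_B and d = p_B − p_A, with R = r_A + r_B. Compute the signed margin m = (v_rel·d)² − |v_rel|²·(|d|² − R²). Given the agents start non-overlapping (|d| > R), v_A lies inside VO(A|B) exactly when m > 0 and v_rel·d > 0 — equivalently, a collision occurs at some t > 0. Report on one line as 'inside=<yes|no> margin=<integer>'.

d = (-22, -9),  |d|² = 565;  R = 5+5 = 10,  c = 565−10² = 465
v_rel = (2, 2),  |v_rel|² = 8;  v_rel·d = (2)·(-22) + (2)·(-9) = -62
8·t² + 124·t + 465 = 0  ⇒  m = (-62)² − 8·465 = 124
m = 124 > 0,  v_rel·d = -62 < 0  ⇒  outside

inside=no margin=124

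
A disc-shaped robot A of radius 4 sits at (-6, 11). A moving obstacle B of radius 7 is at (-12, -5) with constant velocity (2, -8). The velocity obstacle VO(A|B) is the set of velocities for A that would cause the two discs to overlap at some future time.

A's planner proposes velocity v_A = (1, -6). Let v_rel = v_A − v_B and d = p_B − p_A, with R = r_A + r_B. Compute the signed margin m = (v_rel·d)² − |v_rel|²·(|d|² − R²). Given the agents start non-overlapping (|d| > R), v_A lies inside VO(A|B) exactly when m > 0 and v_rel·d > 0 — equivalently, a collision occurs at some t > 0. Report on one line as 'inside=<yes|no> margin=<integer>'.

d = (-6, -16),  |d|² = 292;  R = 4+7 = 11,  c = 292−11² = 171
v_rel = (-1, 2),  |v_rel|² = 5;  v_rel·d = (-1)·(-6) + (2)·(-16) = -26
5·t² + 52·t + 171 = 0  ⇒  m = (-26)² − 5·171 = -179
m = -179 < 0,  v_rel·d = -26 < 0  ⇒  outside

inside=no margin=-179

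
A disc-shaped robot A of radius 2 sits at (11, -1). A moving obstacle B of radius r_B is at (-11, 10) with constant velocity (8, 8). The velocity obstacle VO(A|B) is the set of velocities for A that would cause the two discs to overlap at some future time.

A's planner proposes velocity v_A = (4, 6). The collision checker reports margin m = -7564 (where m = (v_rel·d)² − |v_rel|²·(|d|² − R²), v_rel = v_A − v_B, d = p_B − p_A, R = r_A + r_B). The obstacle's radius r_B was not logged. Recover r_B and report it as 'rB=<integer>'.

m = -7564
d = (-22, 11);  v_rel = (-4, -2),  |v_rel|² = 20
v_rel×d = (-4)·(11) − (-2)·(-22) = -88
since m = R²·20 − (-88)²:  R² = (7744 + -7564) / 20 = 9
R = √9 = 3  ⇒  r_B = 3 − 2 = 1

rB=1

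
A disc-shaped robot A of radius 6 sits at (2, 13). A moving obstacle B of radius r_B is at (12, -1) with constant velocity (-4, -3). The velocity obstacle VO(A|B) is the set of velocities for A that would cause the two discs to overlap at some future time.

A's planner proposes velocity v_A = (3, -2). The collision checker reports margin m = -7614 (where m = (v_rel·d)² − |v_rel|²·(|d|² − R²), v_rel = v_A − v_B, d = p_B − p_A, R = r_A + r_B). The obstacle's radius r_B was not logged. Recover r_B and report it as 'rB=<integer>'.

m = -7614
d = (10, -14);  v_rel = (7, 1),  |v_rel|² = 50
v_rel×d = (7)·(-14) − (1)·(10) = -108
since m = R²·50 − (-108)²:  R² = (11664 + -7614) / 50 = 81
R = √81 = 9  ⇒  r_B = 9 − 6 = 3

rB=3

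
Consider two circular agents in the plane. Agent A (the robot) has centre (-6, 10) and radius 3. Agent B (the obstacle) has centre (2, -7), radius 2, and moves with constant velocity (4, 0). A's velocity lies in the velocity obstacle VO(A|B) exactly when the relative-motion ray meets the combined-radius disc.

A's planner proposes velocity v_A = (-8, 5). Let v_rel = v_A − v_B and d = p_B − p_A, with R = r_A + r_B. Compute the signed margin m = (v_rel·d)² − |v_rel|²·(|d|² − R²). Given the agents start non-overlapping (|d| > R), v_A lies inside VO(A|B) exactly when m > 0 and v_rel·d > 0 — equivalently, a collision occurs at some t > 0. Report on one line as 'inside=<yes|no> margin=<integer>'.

d = (8, -17),  |d|² = 353;  R = 3+2 = 5,  c = 353−5² = 328
v_rel = (-12, 5),  |v_rel|² = 169;  v_rel·d = (-12)·(8) + (5)·(-17) = -181
169·t² + 362·t + 328 = 0  ⇒  m = (-181)² − 169·328 = -22671
m = -22671 < 0,  v_rel·d = -181 < 0  ⇒  outside

inside=no margin=-22671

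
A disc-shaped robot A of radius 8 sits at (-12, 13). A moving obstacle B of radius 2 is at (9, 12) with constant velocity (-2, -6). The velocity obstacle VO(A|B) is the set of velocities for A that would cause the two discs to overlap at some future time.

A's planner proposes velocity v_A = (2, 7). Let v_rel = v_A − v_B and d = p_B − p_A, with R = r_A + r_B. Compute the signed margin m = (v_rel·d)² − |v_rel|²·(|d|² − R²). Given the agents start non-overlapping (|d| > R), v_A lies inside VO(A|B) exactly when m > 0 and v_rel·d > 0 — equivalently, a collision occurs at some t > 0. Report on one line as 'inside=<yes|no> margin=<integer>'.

d = (21, -1),  |d|² = 442;  R = 8+2 = 10,  c = 442−10² = 342
v_rel = (4, 13),  |v_rel|² = 185;  v_rel·d = (4)·(21) + (13)·(-1) = 71
185·t² − 142·t + 342 = 0  ⇒  m = 71² − 185·342 = -58229
m = -58229 < 0,  v_rel·d = 71 > 0  ⇒  outside

inside=no margin=-58229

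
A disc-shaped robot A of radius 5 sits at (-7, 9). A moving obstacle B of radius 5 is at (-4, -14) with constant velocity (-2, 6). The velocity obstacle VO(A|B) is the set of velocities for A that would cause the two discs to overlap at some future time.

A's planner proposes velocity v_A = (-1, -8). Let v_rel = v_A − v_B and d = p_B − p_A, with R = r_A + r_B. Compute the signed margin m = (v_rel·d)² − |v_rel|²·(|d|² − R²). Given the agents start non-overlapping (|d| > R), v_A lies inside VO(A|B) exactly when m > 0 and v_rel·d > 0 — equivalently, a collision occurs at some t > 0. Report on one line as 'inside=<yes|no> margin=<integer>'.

d = (3, -23),  |d|² = 538;  R = 5+5 = 10,  c = 538−10² = 438
v_rel = (1, -14),  |v_rel|² = 197;  v_rel·d = (1)·(3) + (-14)·(-23) = 325
197·t² − 650·t + 438 = 0  ⇒  m = 325² − 197·438 = 19339
m = 19339 > 0,  v_rel·d = 325 > 0  ⇒  inside

inside=yes margin=19339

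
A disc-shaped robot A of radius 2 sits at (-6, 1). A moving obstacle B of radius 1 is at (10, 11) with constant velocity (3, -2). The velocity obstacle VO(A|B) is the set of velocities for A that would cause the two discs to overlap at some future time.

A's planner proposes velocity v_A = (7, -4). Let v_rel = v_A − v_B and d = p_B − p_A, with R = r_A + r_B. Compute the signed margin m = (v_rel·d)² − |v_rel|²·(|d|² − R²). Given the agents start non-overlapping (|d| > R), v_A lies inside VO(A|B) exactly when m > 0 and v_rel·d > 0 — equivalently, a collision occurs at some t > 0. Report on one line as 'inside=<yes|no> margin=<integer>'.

d = (16, 10),  |d|² = 356;  R = 2+1 = 3,  c = 356−3² = 347
v_rel = (4, -2),  |v_rel|² = 20;  v_rel·d = (4)·(16) + (-2)·(10) = 44
20·t² − 88·t + 347 = 0  ⇒  m = 44² − 20·347 = -5004
m = -5004 < 0,  v_rel·d = 44 > 0  ⇒  outside

inside=no margin=-5004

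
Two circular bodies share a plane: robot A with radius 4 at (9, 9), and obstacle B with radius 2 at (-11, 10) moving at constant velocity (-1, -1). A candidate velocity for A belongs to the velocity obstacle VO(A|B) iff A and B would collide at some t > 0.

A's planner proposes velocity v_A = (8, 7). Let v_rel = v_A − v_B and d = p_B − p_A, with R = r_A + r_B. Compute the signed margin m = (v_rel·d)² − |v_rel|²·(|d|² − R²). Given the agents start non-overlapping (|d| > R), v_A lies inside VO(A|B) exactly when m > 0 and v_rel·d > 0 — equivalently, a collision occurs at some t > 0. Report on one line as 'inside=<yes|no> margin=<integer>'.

d = (-20, 1),  |d|² = 401;  R = 4+2 = 6,  c = 401−6² = 365
v_rel = (9, 8),  |v_rel|² = 145;  v_rel·d = (9)·(-20) + (8)·(1) = -172
145·t² + 344·t + 365 = 0  ⇒  m = (-172)² − 145·365 = -23341
m = -23341 < 0,  v_rel·d = -172 < 0  ⇒  outside

inside=no margin=-23341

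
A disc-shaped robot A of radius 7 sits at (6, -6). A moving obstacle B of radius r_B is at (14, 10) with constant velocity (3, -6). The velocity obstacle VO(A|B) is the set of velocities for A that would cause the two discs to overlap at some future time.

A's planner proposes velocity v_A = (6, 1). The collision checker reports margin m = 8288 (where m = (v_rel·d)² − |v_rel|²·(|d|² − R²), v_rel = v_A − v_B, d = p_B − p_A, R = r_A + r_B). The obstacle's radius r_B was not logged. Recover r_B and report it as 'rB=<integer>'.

m = 8288
d = (8, 16);  v_rel = (3, 7),  |v_rel|² = 58
v_rel×d = (3)·(16) − (7)·(8) = -8
since m = R²·58 − (-8)²:  R² = (64 + 8288) / 58 = 144
R = √144 = 12  ⇒  r_B = 12 − 7 = 5

rB=5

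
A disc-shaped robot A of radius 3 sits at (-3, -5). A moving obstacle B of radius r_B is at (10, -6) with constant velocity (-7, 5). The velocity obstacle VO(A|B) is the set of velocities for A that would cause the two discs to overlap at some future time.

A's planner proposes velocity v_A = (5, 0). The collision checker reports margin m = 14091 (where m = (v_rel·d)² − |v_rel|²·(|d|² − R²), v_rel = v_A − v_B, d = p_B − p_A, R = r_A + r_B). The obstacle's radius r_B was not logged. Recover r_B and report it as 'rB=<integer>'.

m = 14091
d = (13, -1);  v_rel = (12, -5),  |v_rel|² = 169
v_rel×d = (12)·(-1) − (-5)·(13) = 53
since m = R²·169 − 53²:  R² = (2809 + 14091) / 169 = 100
R = √100 = 10  ⇒  r_B = 10 − 3 = 7

rB=7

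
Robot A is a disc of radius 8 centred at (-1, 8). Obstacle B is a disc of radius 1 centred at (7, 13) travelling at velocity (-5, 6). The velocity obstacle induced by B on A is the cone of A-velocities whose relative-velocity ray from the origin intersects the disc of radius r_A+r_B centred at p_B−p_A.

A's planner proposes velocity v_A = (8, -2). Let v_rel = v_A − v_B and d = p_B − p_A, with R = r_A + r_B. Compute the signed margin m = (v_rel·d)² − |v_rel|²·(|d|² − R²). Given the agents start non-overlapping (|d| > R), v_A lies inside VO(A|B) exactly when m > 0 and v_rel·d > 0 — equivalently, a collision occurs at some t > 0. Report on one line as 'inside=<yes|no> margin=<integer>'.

d = (8, 5),  |d|² = 89;  R = 8+1 = 9,  c = 89−9² = 8
v_rel = (13, -8),  |v_rel|² = 233;  v_rel·d = (13)·(8) + (-8)·(5) = 64
233·t² − 128·t + 8 = 0  ⇒  m = 64² − 233·8 = 2232
m = 2232 > 0,  v_rel·d = 64 > 0  ⇒  inside

inside=yes margin=2232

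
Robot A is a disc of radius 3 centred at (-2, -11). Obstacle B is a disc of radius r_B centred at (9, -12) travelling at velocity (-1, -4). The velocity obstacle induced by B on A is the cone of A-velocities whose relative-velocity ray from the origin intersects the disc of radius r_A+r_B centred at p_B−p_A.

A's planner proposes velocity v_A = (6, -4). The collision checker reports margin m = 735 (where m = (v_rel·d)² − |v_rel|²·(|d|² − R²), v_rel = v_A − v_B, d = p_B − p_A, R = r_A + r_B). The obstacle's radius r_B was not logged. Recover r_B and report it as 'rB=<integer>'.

m = 735
d = (11, -1);  v_rel = (7, 0),  |v_rel|² = 49
v_rel×d = (7)·(-1) − (0)·(11) = -7
since m = R²·49 − (-7)²:  R² = (49 + 735) / 49 = 16
R = √16 = 4  ⇒  r_B = 4 − 3 = 1

rB=1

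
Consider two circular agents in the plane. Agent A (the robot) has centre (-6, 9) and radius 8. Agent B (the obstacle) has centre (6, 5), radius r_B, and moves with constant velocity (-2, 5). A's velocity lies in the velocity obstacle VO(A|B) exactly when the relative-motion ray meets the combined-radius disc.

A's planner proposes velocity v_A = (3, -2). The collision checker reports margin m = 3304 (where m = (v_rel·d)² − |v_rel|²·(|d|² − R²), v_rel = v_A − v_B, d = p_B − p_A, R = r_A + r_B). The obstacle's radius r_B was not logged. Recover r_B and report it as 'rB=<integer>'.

m = 3304
d = (12, -4);  v_rel = (5, -7),  |v_rel|² = 74
v_rel×d = (5)·(-4) − (-7)·(12) = 64
since m = R²·74 − 64²:  R² = (4096 + 3304) / 74 = 100
R = √100 = 10  ⇒  r_B = 10 − 8 = 2

rB=2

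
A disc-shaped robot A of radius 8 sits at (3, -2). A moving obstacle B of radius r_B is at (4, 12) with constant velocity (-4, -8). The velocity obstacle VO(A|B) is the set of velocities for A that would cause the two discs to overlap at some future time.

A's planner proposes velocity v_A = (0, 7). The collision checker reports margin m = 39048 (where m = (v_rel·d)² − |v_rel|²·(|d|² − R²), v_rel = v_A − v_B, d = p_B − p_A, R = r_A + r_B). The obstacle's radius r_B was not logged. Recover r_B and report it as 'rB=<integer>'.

m = 39048
d = (1, 14);  v_rel = (4, 15),  |v_rel|² = 241
v_rel×d = (4)·(14) − (15)·(1) = 41
since m = R²·241 − 41²:  R² = (1681 + 39048) / 241 = 169
R = √169 = 13  ⇒  r_B = 13 − 8 = 5

rB=5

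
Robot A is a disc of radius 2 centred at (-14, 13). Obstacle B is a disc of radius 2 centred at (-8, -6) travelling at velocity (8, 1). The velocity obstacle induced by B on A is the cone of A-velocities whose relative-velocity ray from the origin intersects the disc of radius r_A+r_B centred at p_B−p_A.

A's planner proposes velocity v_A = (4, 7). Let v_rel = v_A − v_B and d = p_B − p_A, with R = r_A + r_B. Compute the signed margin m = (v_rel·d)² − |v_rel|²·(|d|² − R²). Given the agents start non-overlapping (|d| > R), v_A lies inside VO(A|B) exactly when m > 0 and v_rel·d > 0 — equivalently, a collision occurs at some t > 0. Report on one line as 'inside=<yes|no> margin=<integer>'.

d = (6, -19),  |d|² = 397;  R = 2+2 = 4,  c = 397−4² = 381
v_rel = (-4, 6),  |v_rel|² = 52;  v_rel·d = (-4)·(6) + (6)·(-19) = -138
52·t² + 276·t + 381 = 0  ⇒  m = (-138)² − 52·381 = -768
m = -768 < 0,  v_rel·d = -138 < 0  ⇒  outside

inside=no margin=-768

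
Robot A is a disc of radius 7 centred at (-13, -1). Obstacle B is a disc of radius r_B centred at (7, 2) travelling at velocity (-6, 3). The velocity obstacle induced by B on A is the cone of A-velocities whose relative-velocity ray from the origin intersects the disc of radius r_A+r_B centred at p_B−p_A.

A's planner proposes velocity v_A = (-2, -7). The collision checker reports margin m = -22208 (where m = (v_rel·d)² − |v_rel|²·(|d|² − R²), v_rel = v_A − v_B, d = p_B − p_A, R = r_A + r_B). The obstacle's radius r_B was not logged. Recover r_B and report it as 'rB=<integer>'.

m = -22208
d = (20, 3);  v_rel = (4, -10),  |v_rel|² = 116
v_rel×d = (4)·(3) − (-10)·(20) = 212
since m = R²·116 − 212²:  R² = (44944 + -22208) / 116 = 196
R = √196 = 14  ⇒  r_B = 14 − 7 = 7

rB=7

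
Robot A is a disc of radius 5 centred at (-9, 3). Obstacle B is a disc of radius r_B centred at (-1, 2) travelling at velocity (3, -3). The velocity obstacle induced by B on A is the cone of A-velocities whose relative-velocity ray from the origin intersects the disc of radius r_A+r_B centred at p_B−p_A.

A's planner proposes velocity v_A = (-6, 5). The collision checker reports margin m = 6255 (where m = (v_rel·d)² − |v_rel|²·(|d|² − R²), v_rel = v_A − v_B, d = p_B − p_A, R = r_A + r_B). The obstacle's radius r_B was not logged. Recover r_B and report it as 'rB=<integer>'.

m = 6255
d = (8, -1);  v_rel = (-9, 8),  |v_rel|² = 145
v_rel×d = (-9)·(-1) − (8)·(8) = -55
since m = R²·145 − (-55)²:  R² = (3025 + 6255) / 145 = 64
R = √64 = 8  ⇒  r_B = 8 − 5 = 3

rB=3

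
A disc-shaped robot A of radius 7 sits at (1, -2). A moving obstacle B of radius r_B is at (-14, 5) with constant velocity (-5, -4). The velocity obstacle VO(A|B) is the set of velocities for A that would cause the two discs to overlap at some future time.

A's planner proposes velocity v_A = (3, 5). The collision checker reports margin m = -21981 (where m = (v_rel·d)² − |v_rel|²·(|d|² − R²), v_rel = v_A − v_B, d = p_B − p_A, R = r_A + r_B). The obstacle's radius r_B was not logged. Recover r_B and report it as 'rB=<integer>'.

m = -21981
d = (-15, 7);  v_rel = (8, 9),  |v_rel|² = 145
v_rel×d = (8)·(7) − (9)·(-15) = 191
since m = R²·145 − 191²:  R² = (36481 + -21981) / 145 = 100
R = √100 = 10  ⇒  r_B = 10 − 7 = 3

rB=3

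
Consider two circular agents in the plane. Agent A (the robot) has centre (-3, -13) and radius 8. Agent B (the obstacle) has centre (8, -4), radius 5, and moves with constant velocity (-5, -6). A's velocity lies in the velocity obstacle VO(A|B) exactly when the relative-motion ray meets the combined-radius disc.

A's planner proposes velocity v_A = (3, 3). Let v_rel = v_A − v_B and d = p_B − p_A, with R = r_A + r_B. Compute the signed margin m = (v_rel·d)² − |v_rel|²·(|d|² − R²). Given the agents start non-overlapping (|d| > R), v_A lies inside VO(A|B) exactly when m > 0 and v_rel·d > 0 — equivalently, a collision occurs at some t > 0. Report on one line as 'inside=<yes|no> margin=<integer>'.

d = (11, 9),  |d|² = 202;  R = 8+5 = 13,  c = 202−13² = 33
v_rel = (8, 9),  |v_rel|² = 145;  v_rel·d = (8)·(11) + (9)·(9) = 169
145·t² − 338·t + 33 = 0  ⇒  m = 169² − 145·33 = 23776
m = 23776 > 0,  v_rel·d = 169 > 0  ⇒  inside

inside=yes margin=23776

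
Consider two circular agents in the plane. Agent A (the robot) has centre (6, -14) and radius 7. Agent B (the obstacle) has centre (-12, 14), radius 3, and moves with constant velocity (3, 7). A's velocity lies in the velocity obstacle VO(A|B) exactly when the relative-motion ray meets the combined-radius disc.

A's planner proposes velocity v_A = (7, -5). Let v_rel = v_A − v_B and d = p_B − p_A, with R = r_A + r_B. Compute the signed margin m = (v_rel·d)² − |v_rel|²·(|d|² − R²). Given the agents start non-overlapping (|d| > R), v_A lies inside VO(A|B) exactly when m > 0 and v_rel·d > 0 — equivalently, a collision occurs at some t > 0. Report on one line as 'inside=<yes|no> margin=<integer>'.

d = (-18, 28),  |d|² = 1108;  R = 7+3 = 10,  c = 1108−10² = 1008
v_rel = (4, -12),  |v_rel|² = 160;  v_rel·d = (4)·(-18) + (-12)·(28) = -408
160·t² + 816·t + 1008 = 0  ⇒  m = (-408)² − 160·1008 = 5184
m = 5184 > 0,  v_rel·d = -408 < 0  ⇒  outside

inside=no margin=5184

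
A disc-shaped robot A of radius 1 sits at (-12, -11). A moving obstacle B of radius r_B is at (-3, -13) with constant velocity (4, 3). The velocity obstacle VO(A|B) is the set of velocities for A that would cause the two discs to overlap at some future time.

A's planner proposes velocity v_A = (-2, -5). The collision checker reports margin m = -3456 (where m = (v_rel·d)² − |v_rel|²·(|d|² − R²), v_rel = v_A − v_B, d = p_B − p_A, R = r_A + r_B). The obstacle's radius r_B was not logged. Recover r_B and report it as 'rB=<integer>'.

m = -3456
d = (9, -2);  v_rel = (-6, -8),  |v_rel|² = 100
v_rel×d = (-6)·(-2) − (-8)·(9) = 84
since m = R²·100 − 84²:  R² = (7056 + -3456) / 100 = 36
R = √36 = 6  ⇒  r_B = 6 − 1 = 5

rB=5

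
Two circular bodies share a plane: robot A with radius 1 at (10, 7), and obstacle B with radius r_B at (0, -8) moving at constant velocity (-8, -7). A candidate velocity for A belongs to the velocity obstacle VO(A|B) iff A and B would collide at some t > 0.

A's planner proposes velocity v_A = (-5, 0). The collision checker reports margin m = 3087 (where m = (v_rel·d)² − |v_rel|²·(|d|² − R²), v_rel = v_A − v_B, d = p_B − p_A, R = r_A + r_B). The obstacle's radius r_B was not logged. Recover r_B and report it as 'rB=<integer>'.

m = 3087
d = (-10, -15);  v_rel = (3, 7),  |v_rel|² = 58
v_rel×d = (3)·(-15) − (7)·(-10) = 25
since m = R²·58 − 25²:  R² = (625 + 3087) / 58 = 64
R = √64 = 8  ⇒  r_B = 8 − 1 = 7

rB=7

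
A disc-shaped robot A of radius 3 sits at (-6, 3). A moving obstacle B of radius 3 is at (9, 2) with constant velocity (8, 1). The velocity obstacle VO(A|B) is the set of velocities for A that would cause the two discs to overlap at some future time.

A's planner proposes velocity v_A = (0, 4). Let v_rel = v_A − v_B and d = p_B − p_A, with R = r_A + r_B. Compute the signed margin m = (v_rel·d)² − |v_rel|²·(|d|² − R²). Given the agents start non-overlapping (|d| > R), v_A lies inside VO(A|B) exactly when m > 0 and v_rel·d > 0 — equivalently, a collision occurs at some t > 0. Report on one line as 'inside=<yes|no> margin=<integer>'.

d = (15, -1),  |d|² = 226;  R = 3+3 = 6,  c = 226−6² = 190
v_rel = (-8, 3),  |v_rel|² = 73;  v_rel·d = (-8)·(15) + (3)·(-1) = -123
73·t² + 246·t + 190 = 0  ⇒  m = (-123)² − 73·190 = 1259
m = 1259 > 0,  v_rel·d = -123 < 0  ⇒  outside

inside=no margin=1259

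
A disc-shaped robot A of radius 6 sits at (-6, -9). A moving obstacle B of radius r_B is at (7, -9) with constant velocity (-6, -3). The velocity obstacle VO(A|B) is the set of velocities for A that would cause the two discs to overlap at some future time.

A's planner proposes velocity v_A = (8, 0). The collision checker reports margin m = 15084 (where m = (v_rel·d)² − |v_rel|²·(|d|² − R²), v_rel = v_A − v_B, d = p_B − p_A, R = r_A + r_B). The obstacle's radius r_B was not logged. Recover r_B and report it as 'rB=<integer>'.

m = 15084
d = (13, 0);  v_rel = (14, 3),  |v_rel|² = 205
v_rel×d = (14)·(0) − (3)·(13) = -39
since m = R²·205 − (-39)²:  R² = (1521 + 15084) / 205 = 81
R = √81 = 9  ⇒  r_B = 9 − 6 = 3

rB=3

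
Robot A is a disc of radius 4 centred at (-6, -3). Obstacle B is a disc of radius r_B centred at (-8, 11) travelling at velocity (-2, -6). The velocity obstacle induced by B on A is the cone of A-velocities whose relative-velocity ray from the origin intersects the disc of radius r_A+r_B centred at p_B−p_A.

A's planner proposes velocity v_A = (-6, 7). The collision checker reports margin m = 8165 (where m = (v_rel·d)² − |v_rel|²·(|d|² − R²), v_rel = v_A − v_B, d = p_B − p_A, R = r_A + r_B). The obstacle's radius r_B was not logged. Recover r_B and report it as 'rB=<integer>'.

m = 8165
d = (-2, 14);  v_rel = (-4, 13),  |v_rel|² = 185
v_rel×d = (-4)·(14) − (13)·(-2) = -30
since m = R²·185 − (-30)²:  R² = (900 + 8165) / 185 = 49
R = √49 = 7  ⇒  r_B = 7 − 4 = 3

rB=3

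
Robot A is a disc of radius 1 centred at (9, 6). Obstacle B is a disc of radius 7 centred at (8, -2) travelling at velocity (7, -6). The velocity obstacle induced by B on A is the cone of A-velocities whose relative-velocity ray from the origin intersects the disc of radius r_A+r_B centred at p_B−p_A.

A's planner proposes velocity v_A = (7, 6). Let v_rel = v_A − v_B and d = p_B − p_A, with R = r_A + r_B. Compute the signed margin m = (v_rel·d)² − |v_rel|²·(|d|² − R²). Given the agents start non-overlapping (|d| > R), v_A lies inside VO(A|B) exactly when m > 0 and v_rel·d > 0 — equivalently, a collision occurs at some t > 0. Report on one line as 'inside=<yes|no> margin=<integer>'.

d = (-1, -8),  |d|² = 65;  R = 1+7 = 8,  c = 65−8² = 1
v_rel = (0, 12),  |v_rel|² = 144;  v_rel·d = (0)·(-1) + (12)·(-8) = -96
144·t² + 192·t + 1 = 0  ⇒  m = (-96)² − 144·1 = 9072
m = 9072 > 0,  v_rel·d = -96 < 0  ⇒  outside

inside=no margin=9072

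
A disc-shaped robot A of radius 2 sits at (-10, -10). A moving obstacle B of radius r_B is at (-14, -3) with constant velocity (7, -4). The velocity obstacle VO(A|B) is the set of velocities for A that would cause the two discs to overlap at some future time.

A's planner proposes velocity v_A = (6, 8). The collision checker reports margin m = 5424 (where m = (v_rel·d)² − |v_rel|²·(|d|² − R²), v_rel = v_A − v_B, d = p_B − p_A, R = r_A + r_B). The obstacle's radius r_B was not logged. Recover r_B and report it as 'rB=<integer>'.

m = 5424
d = (-4, 7);  v_rel = (-1, 12),  |v_rel|² = 145
v_rel×d = (-1)·(7) − (12)·(-4) = 41
since m = R²·145 − 41²:  R² = (1681 + 5424) / 145 = 49
R = √49 = 7  ⇒  r_B = 7 − 2 = 5

rB=5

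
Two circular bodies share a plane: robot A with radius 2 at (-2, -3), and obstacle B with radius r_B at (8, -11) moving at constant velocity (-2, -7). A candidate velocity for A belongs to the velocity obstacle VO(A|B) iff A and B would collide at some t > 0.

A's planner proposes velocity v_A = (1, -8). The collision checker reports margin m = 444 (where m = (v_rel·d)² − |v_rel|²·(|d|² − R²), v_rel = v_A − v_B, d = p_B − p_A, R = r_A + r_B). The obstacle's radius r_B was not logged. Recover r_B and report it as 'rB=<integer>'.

m = 444
d = (10, -8);  v_rel = (3, -1),  |v_rel|² = 10
v_rel×d = (3)·(-8) − (-1)·(10) = -14
since m = R²·10 − (-14)²:  R² = (196 + 444) / 10 = 64
R = √64 = 8  ⇒  r_B = 8 − 2 = 6

rB=6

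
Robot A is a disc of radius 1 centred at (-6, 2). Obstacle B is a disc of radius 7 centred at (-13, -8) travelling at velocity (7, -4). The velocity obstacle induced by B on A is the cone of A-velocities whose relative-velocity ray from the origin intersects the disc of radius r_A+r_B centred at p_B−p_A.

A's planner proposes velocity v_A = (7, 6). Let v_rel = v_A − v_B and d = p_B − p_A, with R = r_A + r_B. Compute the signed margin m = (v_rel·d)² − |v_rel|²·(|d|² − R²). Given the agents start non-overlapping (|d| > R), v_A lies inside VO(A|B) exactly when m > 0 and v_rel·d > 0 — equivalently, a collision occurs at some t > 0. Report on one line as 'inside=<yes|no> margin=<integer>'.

d = (-7, -10),  |d|² = 149;  R = 1+7 = 8,  c = 149−8² = 85
v_rel = (0, 10),  |v_rel|² = 100;  v_rel·d = (0)·(-7) + (10)·(-10) = -100
100·t² + 200·t + 85 = 0  ⇒  m = (-100)² − 100·85 = 1500
m = 1500 > 0,  v_rel·d = -100 < 0  ⇒  outside

inside=no margin=1500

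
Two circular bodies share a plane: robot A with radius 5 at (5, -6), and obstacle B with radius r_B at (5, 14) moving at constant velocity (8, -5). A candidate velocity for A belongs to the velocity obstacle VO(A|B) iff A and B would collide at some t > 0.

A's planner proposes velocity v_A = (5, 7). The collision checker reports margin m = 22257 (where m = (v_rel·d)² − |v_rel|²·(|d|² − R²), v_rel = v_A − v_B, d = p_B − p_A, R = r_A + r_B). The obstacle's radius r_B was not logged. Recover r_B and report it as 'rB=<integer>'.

m = 22257
d = (0, 20);  v_rel = (-3, 12),  |v_rel|² = 153
v_rel×d = (-3)·(20) − (12)·(0) = -60
since m = R²·153 − (-60)²:  R² = (3600 + 22257) / 153 = 169
R = √169 = 13  ⇒  r_B = 13 − 5 = 8

rB=8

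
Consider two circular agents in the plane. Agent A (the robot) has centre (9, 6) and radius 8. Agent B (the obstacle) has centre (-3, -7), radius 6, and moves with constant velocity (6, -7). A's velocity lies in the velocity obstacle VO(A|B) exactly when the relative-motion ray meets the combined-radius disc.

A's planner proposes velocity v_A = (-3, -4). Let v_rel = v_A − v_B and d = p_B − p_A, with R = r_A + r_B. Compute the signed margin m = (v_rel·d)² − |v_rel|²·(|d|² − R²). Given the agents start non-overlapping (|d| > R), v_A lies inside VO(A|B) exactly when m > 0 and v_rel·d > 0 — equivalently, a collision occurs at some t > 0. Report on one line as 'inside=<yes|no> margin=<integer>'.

d = (-12, -13),  |d|² = 313;  R = 8+6 = 14,  c = 313−14² = 117
v_rel = (-9, 3),  |v_rel|² = 90;  v_rel·d = (-9)·(-12) + (3)·(-13) = 69
90·t² − 138·t + 117 = 0  ⇒  m = 69² − 90·117 = -5769
m = -5769 < 0,  v_rel·d = 69 > 0  ⇒  outside

inside=no margin=-5769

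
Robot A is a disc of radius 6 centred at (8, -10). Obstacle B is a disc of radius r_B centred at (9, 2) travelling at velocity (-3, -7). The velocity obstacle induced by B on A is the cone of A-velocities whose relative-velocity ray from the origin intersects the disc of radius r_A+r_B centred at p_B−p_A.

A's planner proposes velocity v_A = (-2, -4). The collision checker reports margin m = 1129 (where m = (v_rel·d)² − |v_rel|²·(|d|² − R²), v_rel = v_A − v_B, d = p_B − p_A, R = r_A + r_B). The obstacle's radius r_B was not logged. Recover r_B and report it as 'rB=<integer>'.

m = 1129
d = (1, 12);  v_rel = (1, 3),  |v_rel|² = 10
v_rel×d = (1)·(12) − (3)·(1) = 9
since m = R²·10 − 9²:  R² = (81 + 1129) / 10 = 121
R = √121 = 11  ⇒  r_B = 11 − 6 = 5

rB=5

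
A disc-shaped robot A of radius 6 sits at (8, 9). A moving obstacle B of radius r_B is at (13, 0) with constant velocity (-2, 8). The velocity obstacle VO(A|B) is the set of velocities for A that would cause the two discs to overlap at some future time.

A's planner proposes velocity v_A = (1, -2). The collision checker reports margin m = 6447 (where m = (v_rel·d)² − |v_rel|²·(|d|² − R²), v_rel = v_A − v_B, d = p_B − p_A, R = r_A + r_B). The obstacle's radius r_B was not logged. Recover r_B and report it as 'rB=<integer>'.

m = 6447
d = (5, -9);  v_rel = (3, -10),  |v_rel|² = 109
v_rel×d = (3)·(-9) − (-10)·(5) = 23
since m = R²·109 − 23²:  R² = (529 + 6447) / 109 = 64
R = √64 = 8  ⇒  r_B = 8 − 6 = 2

rB=2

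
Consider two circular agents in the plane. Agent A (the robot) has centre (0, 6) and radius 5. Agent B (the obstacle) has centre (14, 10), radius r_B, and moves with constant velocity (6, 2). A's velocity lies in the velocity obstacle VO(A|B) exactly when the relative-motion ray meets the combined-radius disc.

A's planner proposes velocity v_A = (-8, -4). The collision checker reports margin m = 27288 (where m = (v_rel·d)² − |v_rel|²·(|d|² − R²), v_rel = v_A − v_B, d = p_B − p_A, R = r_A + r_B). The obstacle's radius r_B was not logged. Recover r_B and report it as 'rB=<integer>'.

m = 27288
d = (14, 4);  v_rel = (-14, -6),  |v_rel|² = 232
v_rel×d = (-14)·(4) − (-6)·(14) = 28
since m = R²·232 − 28²:  R² = (784 + 27288) / 232 = 121
R = √121 = 11  ⇒  r_B = 11 − 5 = 6

rB=6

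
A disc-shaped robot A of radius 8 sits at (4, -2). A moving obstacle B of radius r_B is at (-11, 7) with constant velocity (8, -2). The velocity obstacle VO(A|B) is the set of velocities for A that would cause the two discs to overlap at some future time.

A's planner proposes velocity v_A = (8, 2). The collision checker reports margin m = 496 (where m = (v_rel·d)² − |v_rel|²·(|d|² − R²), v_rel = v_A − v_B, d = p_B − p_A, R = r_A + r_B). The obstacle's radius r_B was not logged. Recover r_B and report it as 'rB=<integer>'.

m = 496
d = (-15, 9);  v_rel = (0, 4),  |v_rel|² = 16
v_rel×d = (0)·(9) − (4)·(-15) = 60
since m = R²·16 − 60²:  R² = (3600 + 496) / 16 = 256
R = √256 = 16  ⇒  r_B = 16 − 8 = 8

rB=8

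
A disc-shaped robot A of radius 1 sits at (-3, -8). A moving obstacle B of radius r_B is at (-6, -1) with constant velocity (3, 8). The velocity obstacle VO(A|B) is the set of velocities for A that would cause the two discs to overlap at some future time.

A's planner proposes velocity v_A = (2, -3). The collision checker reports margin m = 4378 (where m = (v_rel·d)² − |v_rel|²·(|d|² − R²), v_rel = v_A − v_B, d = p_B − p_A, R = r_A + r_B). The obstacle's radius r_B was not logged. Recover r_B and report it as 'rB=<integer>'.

m = 4378
d = (-3, 7);  v_rel = (-1, -11),  |v_rel|² = 122
v_rel×d = (-1)·(7) − (-11)·(-3) = -40
since m = R²·122 − (-40)²:  R² = (1600 + 4378) / 122 = 49
R = √49 = 7  ⇒  r_B = 7 − 1 = 6

rB=6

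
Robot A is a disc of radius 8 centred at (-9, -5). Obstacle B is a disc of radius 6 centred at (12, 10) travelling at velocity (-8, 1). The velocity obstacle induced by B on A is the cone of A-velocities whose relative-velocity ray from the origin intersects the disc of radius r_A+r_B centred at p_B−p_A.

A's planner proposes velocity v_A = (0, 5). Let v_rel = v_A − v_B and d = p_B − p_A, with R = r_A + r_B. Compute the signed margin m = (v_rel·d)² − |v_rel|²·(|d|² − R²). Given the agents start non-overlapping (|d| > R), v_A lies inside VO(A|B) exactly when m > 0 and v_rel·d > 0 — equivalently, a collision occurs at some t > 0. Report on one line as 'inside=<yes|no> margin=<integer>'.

d = (21, 15),  |d|² = 666;  R = 8+6 = 14,  c = 666−14² = 470
v_rel = (8, 4),  |v_rel|² = 80;  v_rel·d = (8)·(21) + (4)·(15) = 228
80·t² − 456·t + 470 = 0  ⇒  m = 228² − 80·470 = 14384
m = 14384 > 0,  v_rel·d = 228 > 0  ⇒  inside

inside=yes margin=14384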